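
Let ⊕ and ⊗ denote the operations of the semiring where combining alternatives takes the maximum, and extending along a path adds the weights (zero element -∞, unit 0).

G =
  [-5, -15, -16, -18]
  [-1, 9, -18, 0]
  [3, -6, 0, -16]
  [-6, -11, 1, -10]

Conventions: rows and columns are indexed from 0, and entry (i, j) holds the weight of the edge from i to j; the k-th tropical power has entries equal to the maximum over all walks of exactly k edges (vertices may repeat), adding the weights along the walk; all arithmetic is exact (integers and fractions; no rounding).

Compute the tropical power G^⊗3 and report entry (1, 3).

G^⊗2:
  [-10, -6, -16, -15]
  [8, 18, 1, 9]
  [3, 3, 0, -6]
  [4, -2, 1, -11]
G^⊗3:
  [-7, 3, -14, -6]
  [17, 27, 10, 18]
  [3, 12, 0, 3]
  [4, 7, 1, -2]
Key observation: the optimum is the walk 1->1->1->3, with weight 9 + 9 + 0 = 18.
Optimal value attained by: walk 1->1->1->3.
Answer: (G^⊗3)[1][3] = 18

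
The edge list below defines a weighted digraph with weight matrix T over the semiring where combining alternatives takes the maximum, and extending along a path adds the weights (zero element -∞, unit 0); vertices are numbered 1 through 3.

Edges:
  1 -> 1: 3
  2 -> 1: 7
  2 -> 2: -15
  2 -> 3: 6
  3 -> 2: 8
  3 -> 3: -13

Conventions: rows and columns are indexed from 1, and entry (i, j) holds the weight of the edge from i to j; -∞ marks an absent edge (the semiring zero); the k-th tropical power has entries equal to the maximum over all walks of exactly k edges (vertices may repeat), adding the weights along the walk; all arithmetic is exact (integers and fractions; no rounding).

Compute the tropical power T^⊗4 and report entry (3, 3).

T^⊗2:
  [6, -∞, -∞]
  [10, 14, -7]
  [15, -5, 14]
T^⊗3:
  [9, -∞, -∞]
  [21, 1, 20]
  [18, 22, 1]
T^⊗4:
  [12, -∞, -∞]
  [24, 28, 7]
  [29, 9, 28]
Key observation: the optimum is the walk 3->2->3->2->3, with weight 8 + 6 + 8 + 6 = 28.
Optimal value attained by: walk 3->2->3->2->3.
Answer: (T^⊗4)[3][3] = 28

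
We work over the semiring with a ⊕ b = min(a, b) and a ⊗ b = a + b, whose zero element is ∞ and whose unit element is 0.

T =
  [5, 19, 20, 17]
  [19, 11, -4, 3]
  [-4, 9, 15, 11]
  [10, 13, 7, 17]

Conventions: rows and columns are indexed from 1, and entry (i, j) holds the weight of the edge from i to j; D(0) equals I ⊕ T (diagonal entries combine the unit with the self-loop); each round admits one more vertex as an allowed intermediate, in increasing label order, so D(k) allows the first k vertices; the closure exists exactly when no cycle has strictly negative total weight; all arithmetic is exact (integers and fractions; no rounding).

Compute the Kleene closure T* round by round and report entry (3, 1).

D(0):
  [0, 19, 20, 17]
  [19, 0, -4, 3]
  [-4, 9, 0, 11]
  [10, 13, 7, 0]
D(1):
  [0, 19, 20, 17]
  [19, 0, -4, 3]
  [-4, 9, 0, 11]
  [10, 13, 7, 0]
D(2):
  [0, 19, 15, 17]
  [19, 0, -4, 3]
  [-4, 9, 0, 11]
  [10, 13, 7, 0]
D(3):
  [0, 19, 15, 17]
  [-8, 0, -4, 3]
  [-4, 9, 0, 11]
  [3, 13, 7, 0]
D(4):
  [0, 19, 15, 17]
  [-8, 0, -4, 3]
  [-4, 9, 0, 11]
  [3, 13, 7, 0]
Answer: T*[3][1] = -4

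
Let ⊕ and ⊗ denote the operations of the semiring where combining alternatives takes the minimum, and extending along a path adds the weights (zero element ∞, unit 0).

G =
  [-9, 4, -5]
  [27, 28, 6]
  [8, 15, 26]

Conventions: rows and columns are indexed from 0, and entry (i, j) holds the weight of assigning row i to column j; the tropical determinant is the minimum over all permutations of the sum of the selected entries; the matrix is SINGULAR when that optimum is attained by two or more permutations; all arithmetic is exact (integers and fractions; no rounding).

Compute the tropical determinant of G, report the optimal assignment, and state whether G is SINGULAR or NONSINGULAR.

σ = (0, 1, 2): (-9) + 28 + 26 = 45
σ = (0, 2, 1): (-9) + 6 + 15 = 12
σ = (1, 0, 2): 4 + 27 + 26 = 57
σ = (1, 2, 0): 4 + 6 + 8 = 18
σ = (2, 0, 1): (-5) + 27 + 15 = 37
σ = (2, 1, 0): (-5) + 28 + 8 = 31
Optimal value attained by: σ = (0, 2, 1).
Answer: det⊕(G) = 12; verdict: NONSINGULAR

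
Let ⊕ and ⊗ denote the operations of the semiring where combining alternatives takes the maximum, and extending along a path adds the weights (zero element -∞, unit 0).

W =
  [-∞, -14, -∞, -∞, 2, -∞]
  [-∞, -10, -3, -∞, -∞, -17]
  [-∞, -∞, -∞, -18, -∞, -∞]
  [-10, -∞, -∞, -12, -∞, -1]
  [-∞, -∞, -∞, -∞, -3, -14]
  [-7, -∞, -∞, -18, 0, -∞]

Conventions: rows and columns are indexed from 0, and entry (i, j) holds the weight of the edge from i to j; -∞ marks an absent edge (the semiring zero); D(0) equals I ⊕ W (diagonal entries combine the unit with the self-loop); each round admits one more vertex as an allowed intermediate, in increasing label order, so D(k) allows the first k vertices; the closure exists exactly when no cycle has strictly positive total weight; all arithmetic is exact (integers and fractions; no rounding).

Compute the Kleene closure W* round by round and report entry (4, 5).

D(0):
  [0, -14, -∞, -∞, 2, -∞]
  [-∞, 0, -3, -∞, -∞, -17]
  [-∞, -∞, 0, -18, -∞, -∞]
  [-10, -∞, -∞, 0, -∞, -1]
  [-∞, -∞, -∞, -∞, 0, -14]
  [-7, -∞, -∞, -18, 0, 0]
D(1):
  [0, -14, -∞, -∞, 2, -∞]
  [-∞, 0, -3, -∞, -∞, -17]
  [-∞, -∞, 0, -18, -∞, -∞]
  [-10, -24, -∞, 0, -8, -1]
  [-∞, -∞, -∞, -∞, 0, -14]
  [-7, -21, -∞, -18, 0, 0]
D(2):
  [0, -14, -17, -∞, 2, -31]
  [-∞, 0, -3, -∞, -∞, -17]
  [-∞, -∞, 0, -18, -∞, -∞]
  [-10, -24, -27, 0, -8, -1]
  [-∞, -∞, -∞, -∞, 0, -14]
  [-7, -21, -24, -18, 0, 0]
D(3):
  [0, -14, -17, -35, 2, -31]
  [-∞, 0, -3, -21, -∞, -17]
  [-∞, -∞, 0, -18, -∞, -∞]
  [-10, -24, -27, 0, -8, -1]
  [-∞, -∞, -∞, -∞, 0, -14]
  [-7, -21, -24, -18, 0, 0]
D(4):
  [0, -14, -17, -35, 2, -31]
  [-31, 0, -3, -21, -29, -17]
  [-28, -42, 0, -18, -26, -19]
  [-10, -24, -27, 0, -8, -1]
  [-∞, -∞, -∞, -∞, 0, -14]
  [-7, -21, -24, -18, 0, 0]
D(5):
  [0, -14, -17, -35, 2, -12]
  [-31, 0, -3, -21, -29, -17]
  [-28, -42, 0, -18, -26, -19]
  [-10, -24, -27, 0, -8, -1]
  [-∞, -∞, -∞, -∞, 0, -14]
  [-7, -21, -24, -18, 0, 0]
D(6):
  [0, -14, -17, -30, 2, -12]
  [-24, 0, -3, -21, -17, -17]
  [-26, -40, 0, -18, -19, -19]
  [-8, -22, -25, 0, -1, -1]
  [-21, -35, -38, -32, 0, -14]
  [-7, -21, -24, -18, 0, 0]
Answer: W*[4][5] = -14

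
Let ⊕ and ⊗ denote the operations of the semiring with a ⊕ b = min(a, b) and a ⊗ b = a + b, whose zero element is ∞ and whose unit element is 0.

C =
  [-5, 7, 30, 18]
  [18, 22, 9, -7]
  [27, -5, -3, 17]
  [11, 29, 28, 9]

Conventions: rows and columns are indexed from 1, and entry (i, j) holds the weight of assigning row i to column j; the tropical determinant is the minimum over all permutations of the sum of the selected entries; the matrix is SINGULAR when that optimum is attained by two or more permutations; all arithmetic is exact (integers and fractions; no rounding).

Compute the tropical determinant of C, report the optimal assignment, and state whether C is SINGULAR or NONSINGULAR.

σ = (1, 2, 3, 4): (-5) + 22 + (-3) + 9 = 23
σ = (1, 2, 4, 3): (-5) + 22 + 17 + 28 = 62
σ = (1, 3, 2, 4): (-5) + 9 + (-5) + 9 = 8
σ = (1, 3, 4, 2): (-5) + 9 + 17 + 29 = 50
σ = (1, 4, 2, 3): (-5) + (-7) + (-5) + 28 = 11
σ = (1, 4, 3, 2): (-5) + (-7) + (-3) + 29 = 14
σ = (2, 1, 3, 4): 7 + 18 + (-3) + 9 = 31
σ = (2, 1, 4, 3): 7 + 18 + 17 + 28 = 70
σ = (2, 3, 1, 4): 7 + 9 + 27 + 9 = 52
σ = (2, 3, 4, 1): 7 + 9 + 17 + 11 = 44
σ = (2, 4, 1, 3): 7 + (-7) + 27 + 28 = 55
σ = (2, 4, 3, 1): 7 + (-7) + (-3) + 11 = 8
σ = (3, 1, 2, 4): 30 + 18 + (-5) + 9 = 52
σ = (3, 1, 4, 2): 30 + 18 + 17 + 29 = 94
σ = (3, 2, 1, 4): 30 + 22 + 27 + 9 = 88
σ = (3, 2, 4, 1): 30 + 22 + 17 + 11 = 80
σ = (3, 4, 1, 2): 30 + (-7) + 27 + 29 = 79
σ = (3, 4, 2, 1): 30 + (-7) + (-5) + 11 = 29
σ = (4, 1, 2, 3): 18 + 18 + (-5) + 28 = 59
σ = (4, 1, 3, 2): 18 + 18 + (-3) + 29 = 62
σ = (4, 2, 1, 3): 18 + 22 + 27 + 28 = 95
σ = (4, 2, 3, 1): 18 + 22 + (-3) + 11 = 48
σ = (4, 3, 1, 2): 18 + 9 + 27 + 29 = 83
σ = (4, 3, 2, 1): 18 + 9 + (-5) + 11 = 33
Optimal value attained by: σ = (1, 3, 2, 4).
Answer: det⊕(C) = 8; verdict: SINGULAR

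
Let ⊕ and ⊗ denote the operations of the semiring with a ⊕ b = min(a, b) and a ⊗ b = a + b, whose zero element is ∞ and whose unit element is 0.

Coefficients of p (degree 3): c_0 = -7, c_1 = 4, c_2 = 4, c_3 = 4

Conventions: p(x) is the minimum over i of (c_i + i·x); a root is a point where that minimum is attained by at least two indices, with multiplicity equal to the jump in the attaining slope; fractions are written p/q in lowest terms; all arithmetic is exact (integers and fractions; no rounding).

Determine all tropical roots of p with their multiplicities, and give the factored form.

hull edge (i=0, c=-7) to (i=3, c=4): slope 11/3, span 3
Factored form: p(x) = 4 ⊗ (x ⊕ (-11/3)) ⊗ (x ⊕ (-11/3)) ⊗ (x ⊕ (-11/3))
Answer: roots = -11/3 (mult 3)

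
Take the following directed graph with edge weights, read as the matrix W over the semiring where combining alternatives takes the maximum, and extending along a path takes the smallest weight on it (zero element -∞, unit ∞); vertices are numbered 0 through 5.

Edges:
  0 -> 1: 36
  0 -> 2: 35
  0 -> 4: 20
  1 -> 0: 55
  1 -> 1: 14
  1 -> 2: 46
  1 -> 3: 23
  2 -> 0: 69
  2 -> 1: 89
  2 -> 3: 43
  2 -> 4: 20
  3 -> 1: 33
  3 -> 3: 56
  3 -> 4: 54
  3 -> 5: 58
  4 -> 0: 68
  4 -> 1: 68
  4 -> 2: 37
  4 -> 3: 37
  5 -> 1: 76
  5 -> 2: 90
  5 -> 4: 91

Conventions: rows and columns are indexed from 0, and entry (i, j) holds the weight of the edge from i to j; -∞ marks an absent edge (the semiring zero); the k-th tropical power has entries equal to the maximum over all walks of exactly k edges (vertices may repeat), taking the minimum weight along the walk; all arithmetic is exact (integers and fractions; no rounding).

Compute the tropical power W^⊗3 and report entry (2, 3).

W^⊗2:
  [36, 35, 36, 35, 20, -∞]
  [46, 46, 35, 43, 23, 23]
  [55, 36, 46, 43, 43, 43]
  [54, 58, 58, 56, 58, 56]
  [55, 37, 46, 37, 37, 37]
  [69, 89, 46, 43, 20, -∞]
W^⊗3:
  [36, 36, 35, 36, 35, 35]
  [46, 36, 46, 43, 43, 43]
  [46, 46, 43, 43, 43, 43]
  [58, 58, 56, 56, 56, 56]
  [46, 46, 37, 43, 37, 37]
  [55, 46, 46, 43, 43, 43]
Key observation: the optimum is the walk 2->1->2->3, with weight 89 min 46 min 43 = 43.
Optimal value attained by: walk 2->1->2->3.
Answer: (W^⊗3)[2][3] = 43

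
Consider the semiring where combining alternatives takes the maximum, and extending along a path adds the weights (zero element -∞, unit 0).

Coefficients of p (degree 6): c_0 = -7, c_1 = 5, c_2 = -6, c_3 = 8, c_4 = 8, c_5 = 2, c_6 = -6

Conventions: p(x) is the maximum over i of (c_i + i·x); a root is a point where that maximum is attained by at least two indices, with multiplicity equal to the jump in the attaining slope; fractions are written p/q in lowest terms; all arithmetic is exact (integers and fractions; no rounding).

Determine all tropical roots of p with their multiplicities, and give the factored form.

hull edge (i=0, c=-7) to (i=1, c=5): slope 12, span 1
hull edge (i=1, c=5) to (i=3, c=8): slope 3/2, span 2
hull edge (i=3, c=8) to (i=4, c=8): slope 0, span 1
hull edge (i=4, c=8) to (i=5, c=2): slope -6, span 1
hull edge (i=5, c=2) to (i=6, c=-6): slope -8, span 1
Factored form: p(x) = -6 ⊗ (x ⊕ (-12)) ⊗ (x ⊕ (-3/2)) ⊗ (x ⊕ (-3/2)) ⊗ (x ⊕ 0) ⊗ (x ⊕ 6) ⊗ (x ⊕ 8)
Answer: roots = -12 (mult 1), -3/2 (mult 2), 0 (mult 1), 6 (mult 1), 8 (mult 1)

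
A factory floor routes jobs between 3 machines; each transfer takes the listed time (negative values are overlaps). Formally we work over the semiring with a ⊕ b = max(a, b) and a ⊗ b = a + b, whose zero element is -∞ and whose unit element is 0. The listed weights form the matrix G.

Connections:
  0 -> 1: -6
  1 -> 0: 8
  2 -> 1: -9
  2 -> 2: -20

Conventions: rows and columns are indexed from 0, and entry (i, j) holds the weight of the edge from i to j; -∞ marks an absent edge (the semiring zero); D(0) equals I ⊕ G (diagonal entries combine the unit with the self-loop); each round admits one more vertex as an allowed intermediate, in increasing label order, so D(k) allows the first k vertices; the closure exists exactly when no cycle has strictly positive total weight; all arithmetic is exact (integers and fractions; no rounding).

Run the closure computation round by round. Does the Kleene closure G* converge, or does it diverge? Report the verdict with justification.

D(0):
  [0, -6, -∞]
  [8, 0, -∞]
  [-∞, -9, 0]
Detection: at round 1, diagonal entry (1, 1) turns strictly positive.
Key observation: the cycle 1->0->1 has total weight 8 + (-6), which is strictly positive.
Answer: DIVERGES — positive cycle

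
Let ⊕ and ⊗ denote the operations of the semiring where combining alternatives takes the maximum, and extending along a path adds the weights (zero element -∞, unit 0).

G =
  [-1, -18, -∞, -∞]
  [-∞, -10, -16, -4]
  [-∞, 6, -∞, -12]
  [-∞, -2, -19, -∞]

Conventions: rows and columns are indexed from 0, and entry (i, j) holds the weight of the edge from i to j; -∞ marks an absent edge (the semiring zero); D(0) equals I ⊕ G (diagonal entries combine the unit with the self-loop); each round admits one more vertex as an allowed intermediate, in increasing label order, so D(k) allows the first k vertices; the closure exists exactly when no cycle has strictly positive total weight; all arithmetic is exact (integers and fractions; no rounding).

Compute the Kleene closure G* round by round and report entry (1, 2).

D(0):
  [0, -18, -∞, -∞]
  [-∞, 0, -16, -4]
  [-∞, 6, 0, -12]
  [-∞, -2, -19, 0]
D(1):
  [0, -18, -∞, -∞]
  [-∞, 0, -16, -4]
  [-∞, 6, 0, -12]
  [-∞, -2, -19, 0]
D(2):
  [0, -18, -34, -22]
  [-∞, 0, -16, -4]
  [-∞, 6, 0, 2]
  [-∞, -2, -18, 0]
D(3):
  [0, -18, -34, -22]
  [-∞, 0, -16, -4]
  [-∞, 6, 0, 2]
  [-∞, -2, -18, 0]
D(4):
  [0, -18, -34, -22]
  [-∞, 0, -16, -4]
  [-∞, 6, 0, 2]
  [-∞, -2, -18, 0]
Answer: G*[1][2] = -16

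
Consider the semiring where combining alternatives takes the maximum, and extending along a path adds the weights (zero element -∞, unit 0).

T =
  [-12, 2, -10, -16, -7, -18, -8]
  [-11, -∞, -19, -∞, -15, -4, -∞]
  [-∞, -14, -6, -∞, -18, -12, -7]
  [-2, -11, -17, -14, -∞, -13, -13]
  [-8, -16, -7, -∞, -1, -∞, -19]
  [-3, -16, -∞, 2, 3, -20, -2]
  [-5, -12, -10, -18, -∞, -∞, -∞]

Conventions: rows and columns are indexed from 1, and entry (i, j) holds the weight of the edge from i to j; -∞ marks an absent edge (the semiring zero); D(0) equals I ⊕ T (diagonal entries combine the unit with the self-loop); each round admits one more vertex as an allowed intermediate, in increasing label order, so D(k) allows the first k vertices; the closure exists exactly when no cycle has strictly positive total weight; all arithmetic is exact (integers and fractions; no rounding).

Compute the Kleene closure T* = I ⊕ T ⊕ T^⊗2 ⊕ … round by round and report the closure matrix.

D(0):
  [0, 2, -10, -16, -7, -18, -8]
  [-11, 0, -19, -∞, -15, -4, -∞]
  [-∞, -14, 0, -∞, -18, -12, -7]
  [-2, -11, -17, 0, -∞, -13, -13]
  [-8, -16, -7, -∞, 0, -∞, -19]
  [-3, -16, -∞, 2, 3, 0, -2]
  [-5, -12, -10, -18, -∞, -∞, 0]
D(1):
  [0, 2, -10, -16, -7, -18, -8]
  [-11, 0, -19, -27, -15, -4, -19]
  [-∞, -14, 0, -∞, -18, -12, -7]
  [-2, 0, -12, 0, -9, -13, -10]
  [-8, -6, -7, -24, 0, -26, -16]
  [-3, -1, -13, 2, 3, 0, -2]
  [-5, -3, -10, -18, -12, -23, 0]
D(2):
  [0, 2, -10, -16, -7, -2, -8]
  [-11, 0, -19, -27, -15, -4, -19]
  [-25, -14, 0, -41, -18, -12, -7]
  [-2, 0, -12, 0, -9, -4, -10]
  [-8, -6, -7, -24, 0, -10, -16]
  [-3, -1, -13, 2, 3, 0, -2]
  [-5, -3, -10, -18, -12, -7, 0]
D(3):
  [0, 2, -10, -16, -7, -2, -8]
  [-11, 0, -19, -27, -15, -4, -19]
  [-25, -14, 0, -41, -18, -12, -7]
  [-2, 0, -12, 0, -9, -4, -10]
  [-8, -6, -7, -24, 0, -10, -14]
  [-3, -1, -13, 2, 3, 0, -2]
  [-5, -3, -10, -18, -12, -7, 0]
D(4):
  [0, 2, -10, -16, -7, -2, -8]
  [-11, 0, -19, -27, -15, -4, -19]
  [-25, -14, 0, -41, -18, -12, -7]
  [-2, 0, -12, 0, -9, -4, -10]
  [-8, -6, -7, -24, 0, -10, -14]
  [0, 2, -10, 2, 3, 0, -2]
  [-5, -3, -10, -18, -12, -7, 0]
D(5):
  [0, 2, -10, -16, -7, -2, -8]
  [-11, 0, -19, -27, -15, -4, -19]
  [-25, -14, 0, -41, -18, -12, -7]
  [-2, 0, -12, 0, -9, -4, -10]
  [-8, -6, -7, -24, 0, -10, -14]
  [0, 2, -4, 2, 3, 0, -2]
  [-5, -3, -10, -18, -12, -7, 0]
D(6):
  [0, 2, -6, 0, 1, -2, -4]
  [-4, 0, -8, -2, -1, -4, -6]
  [-12, -10, 0, -10, -9, -12, -7]
  [-2, 0, -8, 0, -1, -4, -6]
  [-8, -6, -7, -8, 0, -10, -12]
  [0, 2, -4, 2, 3, 0, -2]
  [-5, -3, -10, -5, -4, -7, 0]
D(7):
  [0, 2, -6, 0, 1, -2, -4]
  [-4, 0, -8, -2, -1, -4, -6]
  [-12, -10, 0, -10, -9, -12, -7]
  [-2, 0, -8, 0, -1, -4, -6]
  [-8, -6, -7, -8, 0, -10, -12]
  [0, 2, -4, 2, 3, 0, -2]
  [-5, -3, -10, -5, -4, -7, 0]
Answer: T* = [[0, 2, -6, 0, 1, -2, -4], [-4, 0, -8, -2, -1, -4, -6], [-12, -10, 0, -10, -9, -12, -7], [-2, 0, -8, 0, -1, -4, -6], [-8, -6, -7, -8, 0, -10, -12], [0, 2, -4, 2, 3, 0, -2], [-5, -3, -10, -5, -4, -7, 0]]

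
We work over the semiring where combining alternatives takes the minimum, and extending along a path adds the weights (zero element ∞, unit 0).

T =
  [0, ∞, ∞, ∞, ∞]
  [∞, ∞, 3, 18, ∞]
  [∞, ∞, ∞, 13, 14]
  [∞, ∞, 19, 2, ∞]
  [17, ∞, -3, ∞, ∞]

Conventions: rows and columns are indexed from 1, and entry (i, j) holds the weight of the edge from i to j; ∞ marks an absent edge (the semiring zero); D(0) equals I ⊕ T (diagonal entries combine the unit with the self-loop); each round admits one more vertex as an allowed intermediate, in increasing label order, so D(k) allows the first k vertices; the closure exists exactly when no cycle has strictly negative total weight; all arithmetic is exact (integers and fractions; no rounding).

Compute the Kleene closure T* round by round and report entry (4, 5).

D(0):
  [0, ∞, ∞, ∞, ∞]
  [∞, 0, 3, 18, ∞]
  [∞, ∞, 0, 13, 14]
  [∞, ∞, 19, 0, ∞]
  [17, ∞, -3, ∞, 0]
D(1):
  [0, ∞, ∞, ∞, ∞]
  [∞, 0, 3, 18, ∞]
  [∞, ∞, 0, 13, 14]
  [∞, ∞, 19, 0, ∞]
  [17, ∞, -3, ∞, 0]
D(2):
  [0, ∞, ∞, ∞, ∞]
  [∞, 0, 3, 18, ∞]
  [∞, ∞, 0, 13, 14]
  [∞, ∞, 19, 0, ∞]
  [17, ∞, -3, ∞, 0]
D(3):
  [0, ∞, ∞, ∞, ∞]
  [∞, 0, 3, 16, 17]
  [∞, ∞, 0, 13, 14]
  [∞, ∞, 19, 0, 33]
  [17, ∞, -3, 10, 0]
D(4):
  [0, ∞, ∞, ∞, ∞]
  [∞, 0, 3, 16, 17]
  [∞, ∞, 0, 13, 14]
  [∞, ∞, 19, 0, 33]
  [17, ∞, -3, 10, 0]
D(5):
  [0, ∞, ∞, ∞, ∞]
  [34, 0, 3, 16, 17]
  [31, ∞, 0, 13, 14]
  [50, ∞, 19, 0, 33]
  [17, ∞, -3, 10, 0]
Answer: T*[4][5] = 33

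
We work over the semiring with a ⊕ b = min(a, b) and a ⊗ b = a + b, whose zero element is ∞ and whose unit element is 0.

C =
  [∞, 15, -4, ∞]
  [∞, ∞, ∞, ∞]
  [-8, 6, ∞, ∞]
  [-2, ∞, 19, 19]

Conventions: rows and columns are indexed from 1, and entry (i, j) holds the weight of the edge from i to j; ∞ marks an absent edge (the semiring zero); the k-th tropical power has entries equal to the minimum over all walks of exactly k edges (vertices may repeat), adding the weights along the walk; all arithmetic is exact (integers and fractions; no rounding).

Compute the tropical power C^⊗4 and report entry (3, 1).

C^⊗2:
  [-12, 2, ∞, ∞]
  [∞, ∞, ∞, ∞]
  [∞, 7, -12, ∞]
  [11, 13, -6, 38]
C^⊗3:
  [∞, 3, -16, ∞]
  [∞, ∞, ∞, ∞]
  [-20, -6, ∞, ∞]
  [-14, 0, 7, 57]
C^⊗4:
  [-24, -10, ∞, ∞]
  [∞, ∞, ∞, ∞]
  [∞, -5, -24, ∞]
  [-1, 1, -18, 76]
Key observation: no walk of exactly 4 edges connects these vertices, so the entry is the semiring zero.
Answer: (C^⊗4)[3][1] = ∞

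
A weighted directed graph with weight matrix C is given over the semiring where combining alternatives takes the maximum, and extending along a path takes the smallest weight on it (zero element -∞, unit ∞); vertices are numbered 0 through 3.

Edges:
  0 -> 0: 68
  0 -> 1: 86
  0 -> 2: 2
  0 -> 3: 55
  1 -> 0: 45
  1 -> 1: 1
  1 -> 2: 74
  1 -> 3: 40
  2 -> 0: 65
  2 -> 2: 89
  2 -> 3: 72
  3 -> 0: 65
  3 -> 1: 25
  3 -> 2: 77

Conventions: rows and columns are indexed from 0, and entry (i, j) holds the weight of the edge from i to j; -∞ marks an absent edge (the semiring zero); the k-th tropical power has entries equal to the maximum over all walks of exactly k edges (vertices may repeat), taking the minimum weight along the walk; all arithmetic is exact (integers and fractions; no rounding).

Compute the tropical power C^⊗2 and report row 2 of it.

C^⊗2:
  [68, 68, 74, 55]
  [65, 45, 74, 72]
  [65, 65, 89, 72]
  [65, 65, 77, 72]
Answer: row 2 of C^⊗2 = [65, 65, 89, 72]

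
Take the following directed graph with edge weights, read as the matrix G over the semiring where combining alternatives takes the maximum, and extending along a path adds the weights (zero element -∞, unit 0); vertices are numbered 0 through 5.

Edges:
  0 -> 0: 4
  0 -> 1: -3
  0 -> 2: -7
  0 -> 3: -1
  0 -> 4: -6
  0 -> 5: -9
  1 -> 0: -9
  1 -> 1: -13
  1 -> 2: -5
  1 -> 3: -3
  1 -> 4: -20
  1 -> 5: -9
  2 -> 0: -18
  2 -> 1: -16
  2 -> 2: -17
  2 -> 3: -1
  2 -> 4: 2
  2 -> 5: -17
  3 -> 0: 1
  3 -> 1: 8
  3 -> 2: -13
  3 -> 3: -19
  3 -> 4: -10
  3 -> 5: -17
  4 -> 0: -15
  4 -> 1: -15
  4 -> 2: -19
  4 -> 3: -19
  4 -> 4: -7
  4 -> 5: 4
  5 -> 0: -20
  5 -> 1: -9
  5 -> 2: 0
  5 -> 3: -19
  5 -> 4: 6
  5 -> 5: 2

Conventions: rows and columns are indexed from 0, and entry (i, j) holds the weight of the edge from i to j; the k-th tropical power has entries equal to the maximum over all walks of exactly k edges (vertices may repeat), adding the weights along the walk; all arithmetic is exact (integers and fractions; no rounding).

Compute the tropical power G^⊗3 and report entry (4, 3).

G^⊗2:
  [8, 7, -3, 3, -2, -2]
  [-2, 5, -9, -6, -3, -7]
  [0, 7, -14, -17, -5, 6]
  [5, -2, 3, 5, -5, -1]
  [-11, -5, 4, -15, 10, 6]
  [-9, -7, 2, -1, 8, 10]
G^⊗3:
  [12, 11, 2, 7, 4, 2]
  [2, 2, 0, 2, -1, 1]
  [4, -3, 6, 4, 12, 8]
  [9, 13, -1, 4, 5, 1]
  [-5, -3, 6, 3, 12, 14]
  [0, 7, 10, 1, 16, 12]
Key observation: the optimum is the walk 4->5->2->3, with weight 4 + 0 + (-1) = 3.
Optimal value attained by: walk 4->5->2->3.
Answer: (G^⊗3)[4][3] = 3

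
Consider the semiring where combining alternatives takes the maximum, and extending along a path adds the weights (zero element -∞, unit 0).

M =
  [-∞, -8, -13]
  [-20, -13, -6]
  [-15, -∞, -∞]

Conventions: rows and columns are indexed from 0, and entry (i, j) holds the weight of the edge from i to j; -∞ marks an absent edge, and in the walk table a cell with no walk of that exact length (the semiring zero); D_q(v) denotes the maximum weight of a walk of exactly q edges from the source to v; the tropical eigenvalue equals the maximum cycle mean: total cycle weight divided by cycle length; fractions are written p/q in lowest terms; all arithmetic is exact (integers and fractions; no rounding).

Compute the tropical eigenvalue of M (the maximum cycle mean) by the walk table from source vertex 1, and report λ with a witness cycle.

q=0: [-∞, 0, -∞]
q=1: [-20, -13, -6]
q=2: [-21, -26, -19]
q=3: [-34, -29, -32]
Optimal cycle mean attained by: cycle 0->1->2->0, total (-8) + (-6) + (-15), length 3.
Answer: λ = -29/3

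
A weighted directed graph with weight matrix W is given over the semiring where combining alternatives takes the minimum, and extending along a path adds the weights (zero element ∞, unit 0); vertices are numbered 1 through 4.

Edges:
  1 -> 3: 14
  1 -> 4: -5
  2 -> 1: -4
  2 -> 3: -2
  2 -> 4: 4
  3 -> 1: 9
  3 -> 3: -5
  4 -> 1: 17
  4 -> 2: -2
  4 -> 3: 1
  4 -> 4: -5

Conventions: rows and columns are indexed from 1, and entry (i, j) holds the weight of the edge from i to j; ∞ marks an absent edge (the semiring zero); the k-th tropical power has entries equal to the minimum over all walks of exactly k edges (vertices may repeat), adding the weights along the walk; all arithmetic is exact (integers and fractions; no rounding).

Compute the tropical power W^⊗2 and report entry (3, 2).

W^⊗2:
  [12, -7, -4, -10]
  [7, 2, -7, -9]
  [4, ∞, -10, 4]
  [-6, -7, -4, -10]
Key observation: no walk of exactly 2 edges connects these vertices, so the entry is the semiring zero.
Answer: (W^⊗2)[3][2] = ∞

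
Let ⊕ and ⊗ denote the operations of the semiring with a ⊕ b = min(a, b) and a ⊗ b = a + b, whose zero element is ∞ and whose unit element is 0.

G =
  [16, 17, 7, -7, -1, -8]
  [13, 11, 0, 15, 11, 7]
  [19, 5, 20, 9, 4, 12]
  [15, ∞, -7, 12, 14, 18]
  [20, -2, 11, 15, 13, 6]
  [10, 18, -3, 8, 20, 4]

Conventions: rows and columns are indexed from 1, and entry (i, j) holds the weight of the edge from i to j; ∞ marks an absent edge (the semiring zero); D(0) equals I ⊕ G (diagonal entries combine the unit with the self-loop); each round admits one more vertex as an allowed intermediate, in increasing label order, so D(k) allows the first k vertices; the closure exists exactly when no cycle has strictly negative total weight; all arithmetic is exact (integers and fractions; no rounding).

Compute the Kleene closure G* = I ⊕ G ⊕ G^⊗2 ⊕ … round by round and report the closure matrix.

D(0):
  [0, 17, 7, -7, -1, -8]
  [13, 0, 0, 15, 11, 7]
  [19, 5, 0, 9, 4, 12]
  [15, ∞, -7, 0, 14, 18]
  [20, -2, 11, 15, 0, 6]
  [10, 18, -3, 8, 20, 0]
D(1):
  [0, 17, 7, -7, -1, -8]
  [13, 0, 0, 6, 11, 5]
  [19, 5, 0, 9, 4, 11]
  [15, 32, -7, 0, 14, 7]
  [20, -2, 11, 13, 0, 6]
  [10, 18, -3, 3, 9, 0]
D(2):
  [0, 17, 7, -7, -1, -8]
  [13, 0, 0, 6, 11, 5]
  [18, 5, 0, 9, 4, 10]
  [15, 32, -7, 0, 14, 7]
  [11, -2, -2, 4, 0, 3]
  [10, 18, -3, 3, 9, 0]
D(3):
  [0, 12, 7, -7, -1, -8]
  [13, 0, 0, 6, 4, 5]
  [18, 5, 0, 9, 4, 10]
  [11, -2, -7, 0, -3, 3]
  [11, -2, -2, 4, 0, 3]
  [10, 2, -3, 3, 1, 0]
D(4):
  [0, -9, -14, -7, -10, -8]
  [13, 0, -1, 6, 3, 5]
  [18, 5, 0, 9, 4, 10]
  [11, -2, -7, 0, -3, 3]
  [11, -2, -3, 4, 0, 3]
  [10, 1, -4, 3, 0, 0]
D(5):
  [0, -12, -14, -7, -10, -8]
  [13, 0, -1, 6, 3, 5]
  [15, 2, 0, 8, 4, 7]
  [8, -5, -7, 0, -3, 0]
  [11, -2, -3, 4, 0, 3]
  [10, -2, -4, 3, 0, 0]
D(6):
  [0, -12, -14, -7, -10, -8]
  [13, 0, -1, 6, 3, 5]
  [15, 2, 0, 8, 4, 7]
  [8, -5, -7, 0, -3, 0]
  [11, -2, -3, 4, 0, 3]
  [10, -2, -4, 3, 0, 0]
Answer: G* = [[0, -12, -14, -7, -10, -8], [13, 0, -1, 6, 3, 5], [15, 2, 0, 8, 4, 7], [8, -5, -7, 0, -3, 0], [11, -2, -3, 4, 0, 3], [10, -2, -4, 3, 0, 0]]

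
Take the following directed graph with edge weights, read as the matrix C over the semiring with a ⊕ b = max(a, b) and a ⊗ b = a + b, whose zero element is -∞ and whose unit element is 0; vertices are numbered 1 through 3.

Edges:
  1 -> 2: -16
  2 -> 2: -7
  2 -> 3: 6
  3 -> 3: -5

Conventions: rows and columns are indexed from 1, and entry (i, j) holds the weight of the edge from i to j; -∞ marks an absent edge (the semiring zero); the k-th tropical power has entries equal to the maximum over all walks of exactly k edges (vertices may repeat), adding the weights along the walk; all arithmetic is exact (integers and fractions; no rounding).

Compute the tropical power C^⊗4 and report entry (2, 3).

C^⊗2:
  [-∞, -23, -10]
  [-∞, -14, 1]
  [-∞, -∞, -10]
C^⊗3:
  [-∞, -30, -15]
  [-∞, -21, -4]
  [-∞, -∞, -15]
C^⊗4:
  [-∞, -37, -20]
  [-∞, -28, -9]
  [-∞, -∞, -20]
Key observation: the optimum is the walk 2->3->3->3->3, with weight 6 + (-5) + (-5) + (-5) = -9.
Optimal value attained by: walk 2->3->3->3->3.
Answer: (C^⊗4)[2][3] = -9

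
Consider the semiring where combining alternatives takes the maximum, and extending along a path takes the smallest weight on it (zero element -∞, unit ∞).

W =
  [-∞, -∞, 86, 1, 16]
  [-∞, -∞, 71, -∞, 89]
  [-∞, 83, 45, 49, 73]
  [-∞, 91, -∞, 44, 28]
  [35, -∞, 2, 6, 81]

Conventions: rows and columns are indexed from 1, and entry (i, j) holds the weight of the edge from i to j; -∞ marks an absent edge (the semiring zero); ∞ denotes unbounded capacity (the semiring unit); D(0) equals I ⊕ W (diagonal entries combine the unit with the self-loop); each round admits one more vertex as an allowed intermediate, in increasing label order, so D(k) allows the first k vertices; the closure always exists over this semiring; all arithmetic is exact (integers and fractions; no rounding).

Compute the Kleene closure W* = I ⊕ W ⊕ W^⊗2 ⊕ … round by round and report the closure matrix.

D(0):
  [∞, -∞, 86, 1, 16]
  [-∞, ∞, 71, -∞, 89]
  [-∞, 83, ∞, 49, 73]
  [-∞, 91, -∞, ∞, 28]
  [35, -∞, 2, 6, ∞]
D(1):
  [∞, -∞, 86, 1, 16]
  [-∞, ∞, 71, -∞, 89]
  [-∞, 83, ∞, 49, 73]
  [-∞, 91, -∞, ∞, 28]
  [35, -∞, 35, 6, ∞]
D(2):
  [∞, -∞, 86, 1, 16]
  [-∞, ∞, 71, -∞, 89]
  [-∞, 83, ∞, 49, 83]
  [-∞, 91, 71, ∞, 89]
  [35, -∞, 35, 6, ∞]
D(3):
  [∞, 83, 86, 49, 83]
  [-∞, ∞, 71, 49, 89]
  [-∞, 83, ∞, 49, 83]
  [-∞, 91, 71, ∞, 89]
  [35, 35, 35, 35, ∞]
D(4):
  [∞, 83, 86, 49, 83]
  [-∞, ∞, 71, 49, 89]
  [-∞, 83, ∞, 49, 83]
  [-∞, 91, 71, ∞, 89]
  [35, 35, 35, 35, ∞]
D(5):
  [∞, 83, 86, 49, 83]
  [35, ∞, 71, 49, 89]
  [35, 83, ∞, 49, 83]
  [35, 91, 71, ∞, 89]
  [35, 35, 35, 35, ∞]
Answer: W* = [[∞, 83, 86, 49, 83], [35, ∞, 71, 49, 89], [35, 83, ∞, 49, 83], [35, 91, 71, ∞, 89], [35, 35, 35, 35, ∞]]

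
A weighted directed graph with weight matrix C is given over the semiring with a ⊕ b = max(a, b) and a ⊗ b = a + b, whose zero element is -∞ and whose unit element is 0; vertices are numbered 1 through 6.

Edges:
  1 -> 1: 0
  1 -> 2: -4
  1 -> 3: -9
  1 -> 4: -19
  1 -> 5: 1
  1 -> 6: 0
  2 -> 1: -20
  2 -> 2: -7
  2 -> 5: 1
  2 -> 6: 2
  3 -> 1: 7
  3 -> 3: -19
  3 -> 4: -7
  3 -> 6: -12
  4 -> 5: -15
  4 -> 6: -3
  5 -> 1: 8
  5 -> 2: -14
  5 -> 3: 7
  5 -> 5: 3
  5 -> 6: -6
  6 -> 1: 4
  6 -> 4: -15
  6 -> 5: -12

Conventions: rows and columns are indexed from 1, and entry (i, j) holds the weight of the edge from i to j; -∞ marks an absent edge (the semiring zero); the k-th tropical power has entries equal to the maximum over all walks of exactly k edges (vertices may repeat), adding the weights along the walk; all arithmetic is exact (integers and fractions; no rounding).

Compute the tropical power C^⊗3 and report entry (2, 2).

C^⊗2:
  [9, -4, 8, -15, 4, 0]
  [9, -13, 8, -13, 4, -5]
  [7, 3, -2, -12, 8, 7]
  [1, -29, -8, -18, -12, -21]
  [14, 4, 10, 0, 9, 8]
  [4, 0, -5, -15, 5, 4]
C^⊗3:
  [15, 5, 11, 1, 10, 9]
  [15, 5, 11, 1, 10, 9]
  [16, 3, 15, -8, 11, 7]
  [1, -3, -5, -15, 2, 1]
  [17, 10, 16, 3, 15, 14]
  [13, 0, 12, -11, 8, 4]
Key observation: the optimum is the walk 2->5->1->2, with weight 1 + 8 + (-4) = 5.
Optimal value attained by: walk 2->5->1->2.
Answer: (C^⊗3)[2][2] = 5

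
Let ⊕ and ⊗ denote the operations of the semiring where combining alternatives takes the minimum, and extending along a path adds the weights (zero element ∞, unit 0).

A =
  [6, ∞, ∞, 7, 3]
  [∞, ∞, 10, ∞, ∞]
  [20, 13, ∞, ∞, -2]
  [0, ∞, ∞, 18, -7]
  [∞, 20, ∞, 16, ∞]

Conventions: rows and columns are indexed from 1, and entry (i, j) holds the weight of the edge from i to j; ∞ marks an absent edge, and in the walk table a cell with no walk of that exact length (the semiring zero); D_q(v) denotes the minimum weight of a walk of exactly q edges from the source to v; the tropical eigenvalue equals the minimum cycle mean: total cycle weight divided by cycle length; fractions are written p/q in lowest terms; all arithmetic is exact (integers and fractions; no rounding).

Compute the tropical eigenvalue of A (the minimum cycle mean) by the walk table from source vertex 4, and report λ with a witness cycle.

q=0: [∞, ∞, ∞, 0, ∞]
q=1: [0, ∞, ∞, 18, -7]
q=2: [6, 13, ∞, 7, 3]
q=3: [7, 23, 23, 13, 0]
q=4: [13, 20, 33, 14, 6]
q=5: [14, 26, 30, 20, 7]
Optimal cycle mean attained by: cycle 1->4->1, total 7 + 0, length 2.
Answer: λ = 7/2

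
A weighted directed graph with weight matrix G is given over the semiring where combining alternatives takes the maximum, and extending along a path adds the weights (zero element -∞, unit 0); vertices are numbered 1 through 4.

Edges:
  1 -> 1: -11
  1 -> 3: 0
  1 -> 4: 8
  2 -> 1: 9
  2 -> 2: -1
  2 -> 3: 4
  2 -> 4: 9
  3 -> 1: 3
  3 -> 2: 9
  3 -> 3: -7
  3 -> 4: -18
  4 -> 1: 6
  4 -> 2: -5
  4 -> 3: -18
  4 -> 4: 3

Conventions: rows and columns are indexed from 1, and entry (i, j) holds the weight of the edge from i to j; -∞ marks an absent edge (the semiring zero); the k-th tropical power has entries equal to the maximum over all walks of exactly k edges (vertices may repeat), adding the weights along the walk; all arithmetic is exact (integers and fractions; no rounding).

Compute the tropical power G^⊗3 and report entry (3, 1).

G^⊗2:
  [14, 9, -7, 11]
  [15, 13, 9, 17]
  [18, 8, 13, 18]
  [9, -2, 6, 14]
G^⊗3:
  [18, 8, 14, 22]
  [23, 18, 17, 23]
  [24, 22, 18, 26]
  [20, 15, 9, 17]
Key observation: the optimum is the walk 3->2->4->1, with weight 9 + 9 + 6 = 24.
Optimal value attained by: walk 3->2->4->1.
Answer: (G^⊗3)[3][1] = 24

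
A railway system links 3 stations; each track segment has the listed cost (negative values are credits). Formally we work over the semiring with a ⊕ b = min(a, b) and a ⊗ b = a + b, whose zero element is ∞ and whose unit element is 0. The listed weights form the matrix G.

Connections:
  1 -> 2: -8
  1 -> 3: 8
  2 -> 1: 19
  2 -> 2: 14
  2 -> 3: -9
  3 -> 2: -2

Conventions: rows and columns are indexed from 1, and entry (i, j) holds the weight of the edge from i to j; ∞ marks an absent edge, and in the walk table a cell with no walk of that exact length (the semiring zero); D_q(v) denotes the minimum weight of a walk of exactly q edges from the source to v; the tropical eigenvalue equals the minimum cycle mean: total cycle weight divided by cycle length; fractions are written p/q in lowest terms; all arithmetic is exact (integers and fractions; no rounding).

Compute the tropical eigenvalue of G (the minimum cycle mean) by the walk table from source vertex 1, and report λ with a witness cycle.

q=0: [0, ∞, ∞]
q=1: [∞, -8, 8]
q=2: [11, 6, -17]
q=3: [25, -19, -3]
Optimal cycle mean attained by: cycle 2->3->2, total (-9) + (-2), length 2.
Answer: λ = -11/2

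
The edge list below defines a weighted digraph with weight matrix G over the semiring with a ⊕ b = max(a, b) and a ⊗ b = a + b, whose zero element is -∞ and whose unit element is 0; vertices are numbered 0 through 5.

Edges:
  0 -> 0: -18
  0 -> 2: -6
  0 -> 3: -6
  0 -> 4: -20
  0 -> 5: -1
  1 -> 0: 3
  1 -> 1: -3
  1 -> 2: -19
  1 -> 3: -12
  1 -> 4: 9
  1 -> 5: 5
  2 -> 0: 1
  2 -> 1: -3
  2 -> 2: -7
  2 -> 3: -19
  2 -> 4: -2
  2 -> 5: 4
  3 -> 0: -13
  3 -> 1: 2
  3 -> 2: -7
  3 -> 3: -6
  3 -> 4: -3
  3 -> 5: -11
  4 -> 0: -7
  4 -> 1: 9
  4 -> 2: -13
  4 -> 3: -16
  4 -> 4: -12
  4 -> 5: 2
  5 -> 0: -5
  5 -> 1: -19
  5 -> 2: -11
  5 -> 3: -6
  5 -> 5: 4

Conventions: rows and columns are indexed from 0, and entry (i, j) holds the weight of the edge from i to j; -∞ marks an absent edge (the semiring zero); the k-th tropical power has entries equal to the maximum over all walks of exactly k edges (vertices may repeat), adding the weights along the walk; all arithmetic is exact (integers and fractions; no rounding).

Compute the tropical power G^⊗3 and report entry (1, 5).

G^⊗2:
  [-5, -4, -12, -7, -8, 3]
  [2, 18, -3, -1, 6, 11]
  [0, 7, -5, -2, 6, 8]
  [5, 6, -13, -10, 11, 7]
  [12, 6, -9, -3, 18, 14]
  [-1, -4, -7, -2, -9, 8]
G^⊗3:
  [-1, 1, -8, -3, 5, 7]
  [21, 15, 0, 6, 27, 23]
  [10, 15, -3, 2, 16, 12]
  [9, 20, -1, 1, 15, 13]
  [11, 27, 6, 8, 15, 20]
  [3, 0, -3, 2, 5, 12]
Key observation: the optimum is the walk 1->4->1->5, with weight 9 + 9 + 5 = 23.
Optimal value attained by: walk 1->4->1->5.
Answer: (G^⊗3)[1][5] = 23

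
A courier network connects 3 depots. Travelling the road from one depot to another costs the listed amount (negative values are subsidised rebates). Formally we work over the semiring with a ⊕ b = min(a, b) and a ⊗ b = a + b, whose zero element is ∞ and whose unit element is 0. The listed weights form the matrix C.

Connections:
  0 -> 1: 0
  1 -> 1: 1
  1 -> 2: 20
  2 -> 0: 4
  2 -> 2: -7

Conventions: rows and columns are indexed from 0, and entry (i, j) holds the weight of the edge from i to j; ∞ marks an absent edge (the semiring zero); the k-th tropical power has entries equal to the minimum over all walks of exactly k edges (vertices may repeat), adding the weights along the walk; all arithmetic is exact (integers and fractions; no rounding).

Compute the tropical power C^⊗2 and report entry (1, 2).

C^⊗2:
  [∞, 1, 20]
  [24, 2, 13]
  [-3, 4, -14]
Key observation: the optimum is the walk 1->2->2, with weight 20 + (-7) = 13.
Optimal value attained by: walk 1->2->2.
Answer: (C^⊗2)[1][2] = 13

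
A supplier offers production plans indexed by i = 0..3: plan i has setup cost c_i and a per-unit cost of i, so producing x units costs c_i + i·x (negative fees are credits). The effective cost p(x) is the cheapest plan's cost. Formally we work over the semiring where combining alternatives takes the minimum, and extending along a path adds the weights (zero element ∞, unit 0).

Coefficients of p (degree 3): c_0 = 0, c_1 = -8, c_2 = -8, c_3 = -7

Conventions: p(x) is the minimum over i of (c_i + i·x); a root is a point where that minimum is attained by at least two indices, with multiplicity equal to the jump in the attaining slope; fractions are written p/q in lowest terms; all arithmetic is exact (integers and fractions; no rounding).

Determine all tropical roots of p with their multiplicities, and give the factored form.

hull edge (i=0, c=0) to (i=1, c=-8): slope -8, span 1
hull edge (i=1, c=-8) to (i=2, c=-8): slope 0, span 1
hull edge (i=2, c=-8) to (i=3, c=-7): slope 1, span 1
Factored form: p(x) = -7 ⊗ (x ⊕ (-1)) ⊗ (x ⊕ 0) ⊗ (x ⊕ 8)
Answer: roots = -1 (mult 1), 0 (mult 1), 8 (mult 1)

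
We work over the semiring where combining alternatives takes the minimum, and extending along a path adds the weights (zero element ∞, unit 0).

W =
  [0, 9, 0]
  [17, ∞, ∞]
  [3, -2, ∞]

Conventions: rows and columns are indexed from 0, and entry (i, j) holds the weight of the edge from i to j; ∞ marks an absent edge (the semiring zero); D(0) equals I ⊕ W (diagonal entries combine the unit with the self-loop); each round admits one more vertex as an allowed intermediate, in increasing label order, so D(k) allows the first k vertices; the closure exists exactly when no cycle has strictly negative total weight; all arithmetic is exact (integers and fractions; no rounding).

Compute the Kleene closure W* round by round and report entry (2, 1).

D(0):
  [0, 9, 0]
  [17, 0, ∞]
  [3, -2, 0]
D(1):
  [0, 9, 0]
  [17, 0, 17]
  [3, -2, 0]
D(2):
  [0, 9, 0]
  [17, 0, 17]
  [3, -2, 0]
D(3):
  [0, -2, 0]
  [17, 0, 17]
  [3, -2, 0]
Answer: W*[2][1] = -2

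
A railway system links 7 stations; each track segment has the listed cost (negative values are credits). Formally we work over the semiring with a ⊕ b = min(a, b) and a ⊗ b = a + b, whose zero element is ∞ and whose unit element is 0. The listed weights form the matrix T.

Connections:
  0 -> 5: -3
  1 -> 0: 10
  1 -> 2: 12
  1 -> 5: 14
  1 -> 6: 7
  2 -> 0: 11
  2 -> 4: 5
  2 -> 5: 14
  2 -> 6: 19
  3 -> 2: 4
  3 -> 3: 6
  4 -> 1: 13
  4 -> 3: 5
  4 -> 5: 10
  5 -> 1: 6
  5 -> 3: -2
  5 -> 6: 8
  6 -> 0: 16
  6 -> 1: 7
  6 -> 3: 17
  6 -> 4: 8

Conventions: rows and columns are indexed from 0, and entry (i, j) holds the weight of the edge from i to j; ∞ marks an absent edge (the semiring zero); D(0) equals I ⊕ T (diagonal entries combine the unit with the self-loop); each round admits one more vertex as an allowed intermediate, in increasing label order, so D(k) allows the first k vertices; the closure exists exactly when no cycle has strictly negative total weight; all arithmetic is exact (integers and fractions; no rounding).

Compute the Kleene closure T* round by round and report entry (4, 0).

D(0):
  [0, ∞, ∞, ∞, ∞, -3, ∞]
  [10, 0, 12, ∞, ∞, 14, 7]
  [11, ∞, 0, ∞, 5, 14, 19]
  [∞, ∞, 4, 0, ∞, ∞, ∞]
  [∞, 13, ∞, 5, 0, 10, ∞]
  [∞, 6, ∞, -2, ∞, 0, 8]
  [16, 7, ∞, 17, 8, ∞, 0]
D(1):
  [0, ∞, ∞, ∞, ∞, -3, ∞]
  [10, 0, 12, ∞, ∞, 7, 7]
  [11, ∞, 0, ∞, 5, 8, 19]
  [∞, ∞, 4, 0, ∞, ∞, ∞]
  [∞, 13, ∞, 5, 0, 10, ∞]
  [∞, 6, ∞, -2, ∞, 0, 8]
  [16, 7, ∞, 17, 8, 13, 0]
D(2):
  [0, ∞, ∞, ∞, ∞, -3, ∞]
  [10, 0, 12, ∞, ∞, 7, 7]
  [11, ∞, 0, ∞, 5, 8, 19]
  [∞, ∞, 4, 0, ∞, ∞, ∞]
  [23, 13, 25, 5, 0, 10, 20]
  [16, 6, 18, -2, ∞, 0, 8]
  [16, 7, 19, 17, 8, 13, 0]
D(3):
  [0, ∞, ∞, ∞, ∞, -3, ∞]
  [10, 0, 12, ∞, 17, 7, 7]
  [11, ∞, 0, ∞, 5, 8, 19]
  [15, ∞, 4, 0, 9, 12, 23]
  [23, 13, 25, 5, 0, 10, 20]
  [16, 6, 18, -2, 23, 0, 8]
  [16, 7, 19, 17, 8, 13, 0]
D(4):
  [0, ∞, ∞, ∞, ∞, -3, ∞]
  [10, 0, 12, ∞, 17, 7, 7]
  [11, ∞, 0, ∞, 5, 8, 19]
  [15, ∞, 4, 0, 9, 12, 23]
  [20, 13, 9, 5, 0, 10, 20]
  [13, 6, 2, -2, 7, 0, 8]
  [16, 7, 19, 17, 8, 13, 0]
D(5):
  [0, ∞, ∞, ∞, ∞, -3, ∞]
  [10, 0, 12, 22, 17, 7, 7]
  [11, 18, 0, 10, 5, 8, 19]
  [15, 22, 4, 0, 9, 12, 23]
  [20, 13, 9, 5, 0, 10, 20]
  [13, 6, 2, -2, 7, 0, 8]
  [16, 7, 17, 13, 8, 13, 0]
D(6):
  [0, 3, -1, -5, 4, -3, 5]
  [10, 0, 9, 5, 14, 7, 7]
  [11, 14, 0, 6, 5, 8, 16]
  [15, 18, 4, 0, 9, 12, 20]
  [20, 13, 9, 5, 0, 10, 18]
  [13, 6, 2, -2, 7, 0, 8]
  [16, 7, 15, 11, 8, 13, 0]
D(7):
  [0, 3, -1, -5, 4, -3, 5]
  [10, 0, 9, 5, 14, 7, 7]
  [11, 14, 0, 6, 5, 8, 16]
  [15, 18, 4, 0, 9, 12, 20]
  [20, 13, 9, 5, 0, 10, 18]
  [13, 6, 2, -2, 7, 0, 8]
  [16, 7, 15, 11, 8, 13, 0]
Answer: T*[4][0] = 20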